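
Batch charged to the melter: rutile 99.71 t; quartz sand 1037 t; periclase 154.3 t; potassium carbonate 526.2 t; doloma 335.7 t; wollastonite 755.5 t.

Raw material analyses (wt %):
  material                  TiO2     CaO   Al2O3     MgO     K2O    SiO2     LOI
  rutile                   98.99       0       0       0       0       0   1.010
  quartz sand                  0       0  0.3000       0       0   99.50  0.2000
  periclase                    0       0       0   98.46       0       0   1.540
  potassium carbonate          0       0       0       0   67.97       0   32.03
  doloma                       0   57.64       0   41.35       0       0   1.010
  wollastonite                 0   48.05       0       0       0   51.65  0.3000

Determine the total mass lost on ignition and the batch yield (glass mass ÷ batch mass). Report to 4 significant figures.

The working math keeps full float precision at all times; intermediates are shown with 4-significant-digit rounding when written out. Each reported figure is rounded just once; the derived quantities are re-derived from the batch weights at 2729 t of glass at full precision (six oxide percentages, the totals, ignition loss, the yield, net glass mass), as written in the question or the answer.
Material-by-material LOI:
  rutile: 99.71 × 0.01010 = 1.007 t
  quartz sand: 1037 × 0.002000 = 2.074 t
  periclase: 154.3 × 0.01540 = 2.376 t
  potassium carbonate: 526.2 × 0.3203 = 168.5 t
  doloma: 335.7 × 0.01010 = 3.391 t
  wollastonite: 755.5 × 0.003000 = 2.267 t
Total LOI = 179.7 t
Glass = batch − LOI = 2908 − 179.7 = 2729 t

LOI loss = 179.7 t; glass = 2729 t; yield = 93.82%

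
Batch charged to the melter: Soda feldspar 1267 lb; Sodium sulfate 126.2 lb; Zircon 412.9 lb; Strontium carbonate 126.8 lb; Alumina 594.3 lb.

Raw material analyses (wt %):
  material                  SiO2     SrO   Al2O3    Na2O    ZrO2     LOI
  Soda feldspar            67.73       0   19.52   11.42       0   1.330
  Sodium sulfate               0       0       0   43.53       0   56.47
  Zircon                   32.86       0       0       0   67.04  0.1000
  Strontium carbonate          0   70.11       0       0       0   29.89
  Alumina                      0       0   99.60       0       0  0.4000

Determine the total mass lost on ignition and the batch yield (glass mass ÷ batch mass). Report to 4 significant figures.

LOI loss = 128.8 lb; glass = 2398 lb; yield = 94.90%

The whole derivation holds exact precision all the way through. In-progress results appear, with 4-significant-figure rounding, within the worked lines — a single rounding finalizes every reported figure; the derived quantities (glass mass, yield, totals, five oxide percentages, ignition loss) are recomputed starting from the weights for 2398 lb of glass in exact precision as written in problem or answer.
LOI of each material in turn:
  Soda feldspar: 1267 × 0.01330 = 16.85 lb
  Sodium sulfate: 126.2 × 0.5647 = 71.27 lb
  Zircon: 412.9 × 0.001000 = 0.4129 lb
  Strontium carbonate: 126.8 × 0.2989 = 37.90 lb
  Alumina: 594.3 × 0.004000 = 2.377 lb
Total LOI = 128.8 lb
Glass = batch − LOI = 2527 − 128.8 = 2398 lb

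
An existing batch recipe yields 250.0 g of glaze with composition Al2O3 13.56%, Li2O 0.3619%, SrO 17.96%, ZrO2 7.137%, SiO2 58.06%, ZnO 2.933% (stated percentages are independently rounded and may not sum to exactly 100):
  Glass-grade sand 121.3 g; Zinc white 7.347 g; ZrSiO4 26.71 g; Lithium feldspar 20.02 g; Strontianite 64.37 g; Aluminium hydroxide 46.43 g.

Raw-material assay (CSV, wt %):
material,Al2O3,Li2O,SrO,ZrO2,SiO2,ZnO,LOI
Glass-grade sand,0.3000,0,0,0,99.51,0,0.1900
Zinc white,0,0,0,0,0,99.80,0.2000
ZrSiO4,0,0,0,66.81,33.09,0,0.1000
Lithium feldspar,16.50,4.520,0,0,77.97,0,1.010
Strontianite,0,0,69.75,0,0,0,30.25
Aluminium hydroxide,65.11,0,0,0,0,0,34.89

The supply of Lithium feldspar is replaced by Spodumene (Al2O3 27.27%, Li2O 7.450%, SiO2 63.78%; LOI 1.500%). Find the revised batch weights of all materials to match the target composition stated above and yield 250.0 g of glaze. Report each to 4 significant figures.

Values along the way are displayed, rounded to four significant digits, as written. Every computation keeps full precision at all times; a single rounding produces every reported result. The derived quantities are carried at full precision (ignition loss, totals, the six compositions, the yield, net glass mass) using the weight values per 250.0 g of glass as given in the problem or the answer.
Oxide mass targets, per 250.0 g glaze:
  Al2O3: 13.56% × 250.0 = 33.90 g
  Li2O: 0.3619% × 250.0 = 0.9048 g
  SrO: 17.96% × 250.0 = 44.90 g
  ZrO2: 7.137% × 250.0 = 17.84 g
  SiO2: 58.06% × 250.0 = 145.2 g
  ZnO: 2.933% × 250.0 = 7.332 g
Oxide-by-oxide audit applying the batch weights above, versus the basis set out (delivered sums recover each target once rounding is allowed for):
  Al2O3: 129.2·0.003000 + 12.14·0.2727 + 46.38·0.6511 = 33.90 g (target 33.90 g)
  Li2O: 12.14·0.07450 = 0.9044 g (target 0.9048 g)
  SrO: 64.37·0.6975 = 44.90 g (target 44.90 g)
  ZrO2: 26.71·0.6681 = 17.84 g (target 17.84 g)
  SiO2: 129.2·0.9951 + 26.71·0.3309 + 12.14·0.6378 = 145.1 g (target 145.2 g)
  ZnO: 7.347·0.9980 = 7.332 g (target 7.332 g)
Glass-mass sanity pass: the batch minus its LOI: 250.0 g (oxide target masses add up to 250.0 g; with the basis standing at 250.0 g — any gap is answer rounding).
Batch total: Σ batch = 286.1 g; the LOI term Σ batch·LOI equals 36.12 g; glass ÷ batch gives a yield of 87.38%.

Revised batch per 250.0 g glaze:
  Glass-grade sand: 129.2 g
  Zinc white: 7.347 g
  ZrSiO4: 26.71 g
  Spodumene: 12.14 g
  Strontianite: 64.37 g
  Aluminium hydroxide: 46.38 g
Total batch = 286.1 g; LOI loss = 36.12 g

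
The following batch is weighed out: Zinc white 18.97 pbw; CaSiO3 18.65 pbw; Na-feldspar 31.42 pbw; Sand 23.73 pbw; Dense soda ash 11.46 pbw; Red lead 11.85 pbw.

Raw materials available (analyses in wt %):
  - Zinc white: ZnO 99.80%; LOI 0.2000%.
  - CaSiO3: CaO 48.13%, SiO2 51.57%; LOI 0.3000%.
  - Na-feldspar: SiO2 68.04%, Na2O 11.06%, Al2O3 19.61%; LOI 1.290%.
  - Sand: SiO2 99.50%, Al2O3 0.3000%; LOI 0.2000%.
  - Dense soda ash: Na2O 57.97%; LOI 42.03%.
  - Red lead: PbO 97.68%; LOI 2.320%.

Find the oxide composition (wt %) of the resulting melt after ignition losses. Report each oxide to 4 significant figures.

Rounding to 4 significant digits governs each mid-chain value as displayed — full float precision is maintained throughout. Each reported result undergoes a single rounding — derived quantities (LOI, totals, the six compositions, the yield, glass mass) are recomputed at full float precision using the weight values for 110.4 pbw of glass as written in problem or answer.
Oxide-by-oxide delivered mass:
  CaO: 18.65·0.4813 = 8.976 pbw
  PbO: 11.85·0.9768 = 11.58 pbw
  SiO2: 18.65·0.5157 + 31.42·0.6804 + 23.73·0.9950 = 54.61 pbw
  ZnO: 18.97·0.9980 = 18.93 pbw
  Na2O: 31.42·0.1106 + 11.46·0.5797 = 10.12 pbw
  Al2O3: 31.42·0.1961 + 23.73·0.003000 = 6.233 pbw
LOI: 18.97·0.002000 + 18.65·0.003000 + 31.42·0.01290 + 23.73·0.002000 + 11.46·0.4203 + 11.85·0.02320 = 5.638 pbw
Glass = total batch minus LOI = 116.1 − 5.638 = 110.4 pbw (matching Σ of the oxides)
wt % = oxide mass / glass mass × 100

Glass mass = 110.4 pbw (batch 116.1 − LOI 5.638).
Composition: CaO 8.128%, PbO 10.48%, SiO2 49.44%, ZnO 17.14%, Na2O 9.162%, Al2O3 5.643%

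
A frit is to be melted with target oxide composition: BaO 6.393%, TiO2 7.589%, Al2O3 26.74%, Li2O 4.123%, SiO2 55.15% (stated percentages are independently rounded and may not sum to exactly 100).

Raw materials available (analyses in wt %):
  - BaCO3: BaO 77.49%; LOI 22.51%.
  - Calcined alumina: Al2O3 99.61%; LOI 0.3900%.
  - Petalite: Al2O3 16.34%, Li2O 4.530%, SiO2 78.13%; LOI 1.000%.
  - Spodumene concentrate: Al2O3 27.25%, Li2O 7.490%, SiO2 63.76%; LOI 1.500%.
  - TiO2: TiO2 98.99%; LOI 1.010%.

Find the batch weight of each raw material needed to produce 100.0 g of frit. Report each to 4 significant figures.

Working values are rounded to 4 significant figures when quoted; all internal work maintains exact precision through the solve; every reported figure is rounded just once; derived quantities (ignition loss, the yield, totals, net glass mass, five oxide percentages) are recomputed at exact precision from the weighed amounts at 100.0 g of glass as they appear in the problem or the answer.
Per-oxide target masses for 100.0 g frit:
  BaO: 6.393% × 100.0 = 6.393 g
  TiO2: 7.589% × 100.0 = 7.589 g
  Al2O3: 26.74% × 100.0 = 26.74 g
  Li2O: 4.123% × 100.0 = 4.123 g
  SiO2: 55.15% × 100.0 = 55.15 g
Per-oxide balance check applying the batch weights above, relative to the basis at hand (sums match the target masses net of answer rounding effects):
  BaO: 8.250·0.7749 = 6.393 g (target 6.393 g)
  TiO2: 7.666·0.9899 = 7.589 g (target 7.589 g)
  Al2O3: 11.86·0.9961 + 50.68·0.1634 + 24.40·0.2725 = 26.74 g (target 26.74 g)
  Li2O: 50.68·0.04530 + 24.40·0.07490 = 4.123 g (target 4.123 g)
  SiO2: 50.68·0.7813 + 24.40·0.6376 = 55.15 g (target 55.15 g)
Auditing the glass mass value: net batch after ignition = 100.0 g (targets for the oxides total 100.0 g; the stated basis being 100.0 g — differing by rounding only).
Summing the batch: Σ batch = 102.9 g; Σ batch·LOI gives LOI loss = 2.854 g; yield, glass over the total, = 97.23%.

Batch per 100.0 g frit:
  BaCO3: 8.250 g
  Calcined alumina: 11.86 g
  Petalite: 50.68 g
  Spodumene concentrate: 24.40 g
  TiO2: 7.666 g
Total batch = 102.9 g; LOI loss = 2.854 g; yield = 97.23%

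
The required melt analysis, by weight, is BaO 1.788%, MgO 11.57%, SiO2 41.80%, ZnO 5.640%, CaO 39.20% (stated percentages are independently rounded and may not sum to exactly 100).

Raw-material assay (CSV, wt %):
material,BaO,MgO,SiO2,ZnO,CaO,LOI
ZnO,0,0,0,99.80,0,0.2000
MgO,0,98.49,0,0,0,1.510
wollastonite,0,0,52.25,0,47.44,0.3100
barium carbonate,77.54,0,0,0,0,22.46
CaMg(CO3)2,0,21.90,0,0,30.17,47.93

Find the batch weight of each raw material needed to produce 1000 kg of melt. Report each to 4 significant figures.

Batch per 1000 kg melt:
  ZnO: 56.51 kg
  MgO: 108.3 kg
  wollastonite: 800.0 kg
  barium carbonate: 23.06 kg
  CaMg(CO3)2: 41.37 kg
Total batch = 1029 kg; LOI loss = 29.24 kg; yield = 97.16%

Values along the way are displayed (rounded to 4 significant figures) when written out. All arithmetic holds exact precision in all steps — exactly one rounding is applied to every reported figure; derived quantities are recomputed starting from the weights at 1000 kg of glass at full float precision (LOI, net glass mass, the five compositions, the totals, yield), as set out in question or answer.
Target oxide masses per 1000 kg melt:
  BaO: 1.788% × 1000 = 17.88 kg
  MgO: 11.57% × 1000 = 115.7 kg
  SiO2: 41.80% × 1000 = 418.0 kg
  ZnO: 5.640% × 1000 = 56.40 kg
  CaO: 39.20% × 1000 = 392.0 kg
Oxide-by-oxide audit using the reported weights, versus the basis set out (target by target, the sums agree modulo rounding of the values):
  BaO: 23.06·0.7754 = 17.88 kg (target 17.88 kg)
  MgO: 108.3·0.9849 + 41.37·0.2190 = 115.7 kg (target 115.7 kg)
  SiO2: 800.0·0.5225 = 418.0 kg (target 418.0 kg)
  ZnO: 56.51·0.9980 = 56.40 kg (target 56.40 kg)
  CaO: 800.0·0.4744 + 41.37·0.3017 = 392.0 kg (target 392.0 kg)
Glass-mass sanity pass: total charge less LOI = 1000 kg (targets for the oxides total 1000 kg; basis as stated: 1000 kg — gaps are rounding artifacts).
Batch total: Σ batch = 1029 kg; LOI removed, Σ of batch·LOI: 29.24 kg; glass ÷ batch gives a yield of 97.16%.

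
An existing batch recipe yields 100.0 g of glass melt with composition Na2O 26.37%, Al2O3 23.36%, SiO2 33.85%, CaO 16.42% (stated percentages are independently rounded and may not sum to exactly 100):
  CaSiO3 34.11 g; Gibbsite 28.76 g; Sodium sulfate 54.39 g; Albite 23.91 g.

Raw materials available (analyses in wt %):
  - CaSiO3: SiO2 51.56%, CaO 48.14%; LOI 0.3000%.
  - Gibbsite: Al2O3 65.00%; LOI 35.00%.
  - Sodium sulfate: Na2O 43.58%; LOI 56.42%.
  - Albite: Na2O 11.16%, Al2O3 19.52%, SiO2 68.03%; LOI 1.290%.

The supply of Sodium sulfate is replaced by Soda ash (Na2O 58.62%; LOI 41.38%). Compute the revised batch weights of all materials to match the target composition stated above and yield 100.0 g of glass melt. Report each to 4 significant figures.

Revised batch per 100.0 g glass melt:
  CaSiO3: 34.11 g
  Gibbsite: 28.76 g
  Soda ash: 40.43 g
  Albite: 23.91 g
Total batch = 127.2 g; LOI loss = 27.21 g

Each numeric step maintains full float precision in every operation — the intermediate values are displayed with 4-significant-digit rounding when written out — each reported number is rounded only once — all derived quantities are carried at full float precision (the yield, totals, LOI, the four compositions, net glass mass) from the batch weights on 100.0 g of glass exactly as printed in either problem or answer.
Oxide mass targets, per 100.0 g glass melt:
  Na2O: 26.37% × 100.0 = 26.37 g
  Al2O3: 23.36% × 100.0 = 23.36 g
  SiO2: 33.85% × 100.0 = 33.85 g
  CaO: 16.42% × 100.0 = 16.42 g
Checking each oxide sum per the reported batch figures, versus the basis set out (sums match the target masses net of answer rounding effects):
  Na2O: 40.43·0.5862 + 23.91·0.1116 = 26.37 g (target 26.37 g)
  Al2O3: 28.76·0.6500 + 23.91·0.1952 = 23.36 g (target 23.36 g)
  SiO2: 34.11·0.5156 + 23.91·0.6803 = 33.85 g (target 33.85 g)
  CaO: 34.11·0.4814 = 16.42 g (target 16.42 g)
Glass-mass sanity pass: total charge less LOI = 100.0 g (targets for the oxides total 100.0 g; stated basis 100.0 g — rounding explains the deltas).
Adding the batch up: Σ batch = 127.2 g; ignition loss, Σ(batch × LOI) = 27.21 g; the yield ratio, glass ÷ batch: 78.61%.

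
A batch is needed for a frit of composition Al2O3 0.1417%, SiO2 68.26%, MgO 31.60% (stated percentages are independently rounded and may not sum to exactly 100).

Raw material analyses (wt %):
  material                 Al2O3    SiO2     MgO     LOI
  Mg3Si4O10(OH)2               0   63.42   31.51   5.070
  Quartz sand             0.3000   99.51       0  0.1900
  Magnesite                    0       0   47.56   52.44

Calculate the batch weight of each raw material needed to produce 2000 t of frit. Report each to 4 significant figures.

Batch per 2000 t frit:
  Mg3Si4O10(OH)2: 670.4 t
  Quartz sand: 944.7 t
  Magnesite: 884.7 t
Total batch = 2500 t; LOI loss = 499.7 t; yield = 80.01%

Every computation holds full precision at each step — mid-chain values appear rounded off to 4 significant figures as written. Each reported number takes just one rounding. All derived quantities, which include LOI, the yield, three oxide percentages, net glass mass, totals, are re-derived at exact precision, as they appear in the problem or the answer, using the weight values for 2000 t of glass.
Oxide mass targets, per 2000 t frit:
  Al2O3: 0.1417% × 2000 = 2.834 t
  SiO2: 68.26% × 2000 = 1365 t
  MgO: 31.60% × 2000 = 632.0 t
Mass-balance tally per oxide per the reported batch figures, relative to the basis at hand (sums match the target masses given rounding of the digits):
  Al2O3: 944.7·0.003000 = 2.834 t (target 2.834 t)
  SiO2: 670.4·0.6342 + 944.7·0.9951 = 1365 t (target 1365 t)
  MgO: 670.4·0.3151 + 884.7·0.4756 = 632.0 t (target 632.0 t)
Glass-mass bookkeeping: batch total minus LOI = 2000 t (summing oxide targets gives 2000 t; versus the stated basis of 2000 t — rounding explains the deltas).
Adding the batch up: Σ batch = 2500 t; loss to ignition Σ batch·LOI = 499.7 t; yield, glass over the total, = 80.01%.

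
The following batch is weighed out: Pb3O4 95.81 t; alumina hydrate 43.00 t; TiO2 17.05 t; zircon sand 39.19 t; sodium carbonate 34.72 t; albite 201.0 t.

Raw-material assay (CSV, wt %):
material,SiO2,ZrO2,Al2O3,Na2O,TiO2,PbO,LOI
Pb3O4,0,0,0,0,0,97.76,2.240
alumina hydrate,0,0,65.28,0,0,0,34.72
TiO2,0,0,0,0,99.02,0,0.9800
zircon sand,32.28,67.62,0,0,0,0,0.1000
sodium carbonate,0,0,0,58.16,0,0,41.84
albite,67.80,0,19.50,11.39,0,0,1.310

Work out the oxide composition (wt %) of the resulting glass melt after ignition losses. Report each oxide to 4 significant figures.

Glass mass = 396.3 t (batch 430.8 − LOI 34.44).
Composition: SiO2 37.58%, ZrO2 6.686%, Al2O3 16.97%, Na2O 10.87%, TiO2 4.260%, PbO 23.63%

Every computation keeps exact precision at all times; values along the way are printed rounded to 4 significant figures between the steps; each reported figure includes exactly one rounding — the derived quantities (LOI, totals, yield, six oxide percentages, glass mass) are carried at full float precision starting from the weights at 396.3 t of glass as quoted within question or answer.
Per-oxide mass from batch:
  SiO2: 39.19·0.3228 + 201.0·0.6780 = 148.9 t
  ZrO2: 39.19·0.6762 = 26.50 t
  Al2O3: 43.00·0.6528 + 201.0·0.1950 = 67.27 t
  Na2O: 34.72·0.5816 + 201.0·0.1139 = 43.09 t
  TiO2: 17.05·0.9902 = 16.88 t
  PbO: 95.81·0.9776 = 93.66 t
LOI: 95.81·0.02240 + 43.00·0.3472 + 17.05·0.009800 + 39.19·0.001000 + 34.72·0.4184 + 201.0·0.01310 = 34.44 t
Resulting glass, batch − LOI: 430.8 − 34.44 = 396.3 t (equal to the oxide-mass sum)
oxide / glass × 100 gives the wt %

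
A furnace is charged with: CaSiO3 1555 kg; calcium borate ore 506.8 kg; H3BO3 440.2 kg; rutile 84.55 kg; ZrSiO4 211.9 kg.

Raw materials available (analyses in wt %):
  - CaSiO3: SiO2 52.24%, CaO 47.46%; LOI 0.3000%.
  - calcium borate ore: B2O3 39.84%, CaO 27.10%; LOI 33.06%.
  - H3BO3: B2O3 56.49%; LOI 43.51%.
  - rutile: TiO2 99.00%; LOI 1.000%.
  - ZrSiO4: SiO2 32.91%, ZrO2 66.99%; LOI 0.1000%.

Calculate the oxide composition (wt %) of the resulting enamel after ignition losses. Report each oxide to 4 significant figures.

All arithmetic runs at full precision from first step to last. Mid-chain values are shown, with 4-significant-digit rounding, when written out — every reported result takes a single rounding. Derived quantities (ignition loss, totals, glass mass, the yield, five oxide percentages) are recomputed using the weight values on 2434 kg of glass in full precision, as given in the problem or the answer.
Mass of each oxide from the mix:
  SiO2: 1555·0.5224 + 211.9·0.3291 = 882.1 kg
  ZrO2: 211.9·0.6699 = 142.0 kg
  B2O3: 506.8·0.3984 + 440.2·0.5649 = 450.6 kg
  CaO: 1555·0.4746 + 506.8·0.2710 = 875.3 kg
  TiO2: 84.55·0.9900 = 83.70 kg
LOI: 1555·0.003000 + 506.8·0.3306 + 440.2·0.4351 + 84.55·0.01000 + 211.9·0.001000 = 364.8 kg
batch − LOI leaves glass = 2798 − 364.8 = 2434 kg (= the summed oxide contributions)
wt % = oxide mass / glass mass × 100

Glass mass = 2434 kg (batch 2798 − LOI 364.8).
Composition: SiO2 36.24%, ZrO2 5.833%, B2O3 18.51%, CaO 35.97%, TiO2 3.439%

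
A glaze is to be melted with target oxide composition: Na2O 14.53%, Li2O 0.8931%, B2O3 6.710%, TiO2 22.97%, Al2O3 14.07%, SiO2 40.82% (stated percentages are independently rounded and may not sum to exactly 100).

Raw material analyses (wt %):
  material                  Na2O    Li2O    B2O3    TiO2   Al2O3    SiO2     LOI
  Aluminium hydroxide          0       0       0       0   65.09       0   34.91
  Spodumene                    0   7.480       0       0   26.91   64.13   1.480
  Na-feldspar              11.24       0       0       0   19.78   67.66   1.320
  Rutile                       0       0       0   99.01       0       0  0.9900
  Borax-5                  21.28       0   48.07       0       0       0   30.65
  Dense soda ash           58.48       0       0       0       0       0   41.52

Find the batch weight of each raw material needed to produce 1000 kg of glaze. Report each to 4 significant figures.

Mid-chain values are shown rounded to 4 significant digits alongside each step — all arithmetic runs at exact precision through the solve; every reported number carries a single rounding — derived quantities (ignition loss, glass mass, the yield, the totals, six oxide percentages) are recomputed at exact precision from the weighed amounts at 1000 kg of glass, as they appear in the problem or the answer.
Oxide-by-oxide targets in 1000 kg glaze:
  Na2O: 14.53% × 1000 = 145.3 kg
  Li2O: 0.8931% × 1000 = 8.931 kg
  B2O3: 6.710% × 1000 = 67.10 kg
  TiO2: 22.97% × 1000 = 229.7 kg
  Al2O3: 14.07% × 1000 = 140.7 kg
  SiO2: 40.82% × 1000 = 408.2 kg
Checking each oxide sum from the weights as reported, for the quoted basis mass (sum by sum, the targets are met within answer rounding):
  Na2O: 490.1·0.1124 + 139.6·0.2128 + 103.5·0.5848 = 145.3 kg (target 145.3 kg)
  Li2O: 119.4·0.07480 = 8.931 kg (target 8.931 kg)
  B2O3: 139.6·0.4807 = 67.11 kg (target 67.10 kg)
  TiO2: 232.0·0.9901 = 229.7 kg (target 229.7 kg)
  Al2O3: 17.85·0.6509 + 119.4·0.2691 + 490.1·0.1978 = 140.7 kg (target 140.7 kg)
  SiO2: 119.4·0.6413 + 490.1·0.6766 = 408.2 kg (target 408.2 kg)
Glass mass check: net batch after ignition = 999.9 kg (the Σ of target masses is 999.9 kg; versus the stated basis of 1000 kg — any gap is answer rounding).
Adding the batch up: Σ batch = 1102 kg; the LOI term Σ batch·LOI equals 102.5 kg; yield: glass divided by total = 90.70%.

Batch per 1000 kg glaze:
  Aluminium hydroxide: 17.85 kg
  Spodumene: 119.4 kg
  Na-feldspar: 490.1 kg
  Rutile: 232.0 kg
  Borax-5: 139.6 kg
  Dense soda ash: 103.5 kg
Total batch = 1102 kg; LOI loss = 102.5 kg; yield = 90.70%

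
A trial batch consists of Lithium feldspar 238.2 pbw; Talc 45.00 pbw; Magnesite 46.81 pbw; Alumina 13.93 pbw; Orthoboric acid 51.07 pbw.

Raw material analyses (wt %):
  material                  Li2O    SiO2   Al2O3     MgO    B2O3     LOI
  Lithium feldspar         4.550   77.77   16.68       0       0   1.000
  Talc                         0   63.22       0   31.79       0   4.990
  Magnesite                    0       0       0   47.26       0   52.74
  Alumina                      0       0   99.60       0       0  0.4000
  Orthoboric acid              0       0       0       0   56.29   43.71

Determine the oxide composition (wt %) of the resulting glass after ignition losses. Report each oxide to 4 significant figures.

Glass mass = 343.3 pbw (batch 395.0 − LOI 51.69).
Composition: Li2O 3.157%, SiO2 62.24%, Al2O3 15.61%, MgO 10.61%, B2O3 8.373%

Working values are displayed rounded to four significant figures alongside each step — every computation keeps full float precision throughout; every reported result is rounded only once — derived quantities (five oxide percentages, net glass mass, the yield, ignition loss, the totals) are carried from the batch weights for 343.3 pbw of glass at full precision, as written in the problem or the answer.
Oxide-by-oxide delivered mass:
  Li2O: 238.2·0.04550 = 10.84 pbw
  SiO2: 238.2·0.7777 + 45.00·0.6322 = 213.7 pbw
  Al2O3: 238.2·0.1668 + 13.93·0.9960 = 53.61 pbw
  MgO: 45.00·0.3179 + 46.81·0.4726 = 36.43 pbw
  B2O3: 51.07·0.5629 = 28.75 pbw
LOI: 238.2·0.01000 + 45.00·0.04990 + 46.81·0.5274 + 13.93·0.004000 + 51.07·0.4371 = 51.69 pbw
Resulting glass, batch − LOI: 395.0 − 51.69 = 343.3 pbw (= the summed oxide contributions)
wt %: oxide over glass, times 100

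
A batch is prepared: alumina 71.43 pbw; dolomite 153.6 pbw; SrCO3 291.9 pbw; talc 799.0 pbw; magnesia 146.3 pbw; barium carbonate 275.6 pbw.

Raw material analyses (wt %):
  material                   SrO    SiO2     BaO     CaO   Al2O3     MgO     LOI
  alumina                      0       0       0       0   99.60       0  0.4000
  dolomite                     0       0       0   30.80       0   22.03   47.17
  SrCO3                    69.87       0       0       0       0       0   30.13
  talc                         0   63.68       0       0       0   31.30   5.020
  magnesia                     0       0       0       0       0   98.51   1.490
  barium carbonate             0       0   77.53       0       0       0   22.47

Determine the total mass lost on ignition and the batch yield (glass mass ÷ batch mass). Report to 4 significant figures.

LOI loss = 264.9 pbw; glass = 1473 pbw; yield = 84.76%

The whole derivation holds full precision from first step to last — mid-chain values appear rounded off to 4 significant figures when written out; every reported value takes a single rounding; all derived quantities are carried from the batch weights for 1473 pbw of glass in full float precision (LOI, six oxide percentages, glass mass, yield, totals) as set out in either problem or answer.
LOI of each material in turn:
  alumina: 71.43 × 0.004000 = 0.2857 pbw
  dolomite: 153.6 × 0.4717 = 72.45 pbw
  SrCO3: 291.9 × 0.3013 = 87.95 pbw
  talc: 799.0 × 0.05020 = 40.11 pbw
  magnesia: 146.3 × 0.01490 = 2.180 pbw
  barium carbonate: 275.6 × 0.2247 = 61.93 pbw
Total LOI = 264.9 pbw
Glass = batch − LOI = 1738 − 264.9 = 1473 pbw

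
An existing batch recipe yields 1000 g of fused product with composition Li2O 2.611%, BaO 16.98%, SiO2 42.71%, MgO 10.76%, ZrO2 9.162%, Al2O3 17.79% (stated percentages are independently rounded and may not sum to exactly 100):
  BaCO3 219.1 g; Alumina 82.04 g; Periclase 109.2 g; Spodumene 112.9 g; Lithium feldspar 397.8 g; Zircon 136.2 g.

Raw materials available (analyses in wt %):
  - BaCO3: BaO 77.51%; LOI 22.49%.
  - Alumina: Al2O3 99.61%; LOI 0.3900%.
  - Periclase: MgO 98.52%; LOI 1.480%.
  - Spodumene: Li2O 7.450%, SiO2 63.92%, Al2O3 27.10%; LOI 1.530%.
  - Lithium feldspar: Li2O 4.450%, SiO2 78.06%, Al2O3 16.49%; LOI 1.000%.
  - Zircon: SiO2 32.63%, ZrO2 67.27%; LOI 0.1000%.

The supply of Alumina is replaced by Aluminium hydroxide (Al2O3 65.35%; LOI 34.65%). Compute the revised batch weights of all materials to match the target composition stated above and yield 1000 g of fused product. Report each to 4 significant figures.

Revised batch per 1000 g fused product:
  BaCO3: 219.1 g
  Aluminium hydroxide: 125.0 g
  Periclase: 109.2 g
  Spodumene: 112.9 g
  Lithium feldspar: 397.8 g
  Zircon: 136.2 g
Total batch = 1100 g; LOI loss = 100.0 g

The whole derivation maintains full float precision in every operation; rounding to 4 significant figures applies to each mid-chain value as shown; every reported number is rounded exactly once; the derived quantities, including six oxide percentages, the totals, LOI, glass mass, yield, are computed using the weight values for 1000 g of glass in full float precision, precisely as stated by problem or answer.
Per-oxide target masses for 1000 g fused product:
  Li2O: 2.611% × 1000 = 26.11 g
  BaO: 16.98% × 1000 = 169.8 g
  SiO2: 42.71% × 1000 = 427.1 g
  MgO: 10.76% × 1000 = 107.6 g
  ZrO2: 9.162% × 1000 = 91.62 g
  Al2O3: 17.79% × 1000 = 177.9 g
Per-oxide balance check using the reported weights, for the quoted basis mass (oxide sums agree with the targets given rounding of the digits):
  Li2O: 112.9·0.07450 + 397.8·0.04450 = 26.11 g (target 26.11 g)
  BaO: 219.1·0.7751 = 169.8 g (target 169.8 g)
  SiO2: 112.9·0.6392 + 397.8·0.7806 + 136.2·0.3263 = 427.1 g (target 427.1 g)
  MgO: 109.2·0.9852 = 107.6 g (target 107.6 g)
  ZrO2: 136.2·0.6727 = 91.62 g (target 91.62 g)
  Al2O3: 125.0·0.6535 + 112.9·0.2710 + 397.8·0.1649 = 177.9 g (target 177.9 g)
The glass-mass cross-check: the batch minus its LOI: 1000 g (summing oxide targets gives 1000 g; stated basis 1000 g — differing by rounding only).
Total batch = Σ batch = 1100 g; Σ batch·LOI gives LOI loss = 100.0 g; yield = glass ÷ total batch = 90.91%.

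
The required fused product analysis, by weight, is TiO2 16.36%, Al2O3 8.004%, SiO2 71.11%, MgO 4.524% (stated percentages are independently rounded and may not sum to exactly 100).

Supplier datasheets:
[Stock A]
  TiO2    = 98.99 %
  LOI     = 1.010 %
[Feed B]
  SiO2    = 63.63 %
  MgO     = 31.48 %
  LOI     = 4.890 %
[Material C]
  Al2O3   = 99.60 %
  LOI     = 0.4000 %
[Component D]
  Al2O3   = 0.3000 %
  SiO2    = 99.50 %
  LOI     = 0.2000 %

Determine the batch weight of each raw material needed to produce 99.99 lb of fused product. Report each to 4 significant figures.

Mid-chain values are printed with 4-significant-digit rounding across the worked steps; all internal work carries exact precision in every operation; every reported result is rounded only once. The derived quantities, which include glass mass, ignition loss, the yield, four oxide percentages, the totals, are rebuilt in full float precision, as written in the problem or answer text, using the weight values on 99.99 lb of glass.
Per-oxide target masses for 99.99 lb fused product:
  TiO2: 16.36% × 99.99 = 16.36 lb
  Al2O3: 8.004% × 99.99 = 8.003 lb
  SiO2: 71.11% × 99.99 = 71.10 lb
  MgO: 4.524% × 99.99 = 4.524 lb
Checking each oxide sum given the weights on record, per the basis as stated (target by target, the sums agree once rounding is allowed for):
  TiO2: 16.53·0.9899 = 16.36 lb (target 16.36 lb)
  Al2O3: 7.848·0.9960 + 62.27·0.003000 = 8.003 lb (target 8.003 lb)
  SiO2: 14.37·0.6363 + 62.27·0.9950 = 71.10 lb (target 71.10 lb)
  MgO: 14.37·0.3148 = 4.524 lb (target 4.524 lb)
Mass balance on the glass: Σ batch − LOI loss = 99.99 lb (the targets, summed, come to 99.99 lb; against the stated basis, 99.99 lb — any gap is answer rounding).
Adding the batch up: Σ batch = 101.0 lb; ignition loss, Σ(batch × LOI) = 1.026 lb; the yield ratio, glass ÷ batch: 98.98%.

Batch per 99.99 lb fused product:
  Stock A: 16.53 lb
  Feed B: 14.37 lb
  Material C: 7.848 lb
  Component D: 62.27 lb
Total batch = 101.0 lb; LOI loss = 1.026 lb; yield = 98.98%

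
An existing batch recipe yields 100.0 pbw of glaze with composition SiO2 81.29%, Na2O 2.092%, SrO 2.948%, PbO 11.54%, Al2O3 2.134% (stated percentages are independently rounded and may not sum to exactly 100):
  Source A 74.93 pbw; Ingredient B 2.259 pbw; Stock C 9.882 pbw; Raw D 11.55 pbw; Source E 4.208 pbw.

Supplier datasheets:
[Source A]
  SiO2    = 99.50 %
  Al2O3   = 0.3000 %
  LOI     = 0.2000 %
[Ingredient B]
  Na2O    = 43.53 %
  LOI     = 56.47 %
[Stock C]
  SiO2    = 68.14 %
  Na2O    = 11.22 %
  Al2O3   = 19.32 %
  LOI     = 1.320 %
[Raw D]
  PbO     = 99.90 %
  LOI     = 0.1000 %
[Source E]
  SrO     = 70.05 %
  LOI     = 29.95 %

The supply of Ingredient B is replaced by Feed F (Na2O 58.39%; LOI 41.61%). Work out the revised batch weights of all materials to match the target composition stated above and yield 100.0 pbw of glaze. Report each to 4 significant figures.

Values along the way appear rounded off to 4 significant figures when written out — each numeric step runs at exact precision at each step; exactly one rounding lands on every reported value — derived quantities (ignition loss, yield, the totals, net glass mass, the five compositions) are re-derived from the batch weights for 100.0 pbw of glass at full float precision precisely as stated by question or answer.
The oxide mass targets at 100.0 pbw glaze:
  SiO2: 81.29% × 100.0 = 81.29 pbw
  Na2O: 2.092% × 100.0 = 2.092 pbw
  SrO: 2.948% × 100.0 = 2.948 pbw
  PbO: 11.54% × 100.0 = 11.54 pbw
  Al2O3: 2.134% × 100.0 = 2.134 pbw
Verifying the oxide balance with the batch weights as given, on the stated basis (oxide sums agree with the targets exact up to rounding of places):
  SiO2: 74.93·0.9950 + 9.882·0.6814 = 81.29 pbw (target 81.29 pbw)
  Na2O: 1.684·0.5839 + 9.882·0.1122 = 2.092 pbw (target 2.092 pbw)
  SrO: 4.208·0.7005 = 2.948 pbw (target 2.948 pbw)
  PbO: 11.55·0.9990 = 11.54 pbw (target 11.54 pbw)
  Al2O3: 74.93·0.003000 + 9.882·0.1932 = 2.134 pbw (target 2.134 pbw)
Glass-mass bookkeeping: Σ batch − LOI loss = 100.0 pbw (the targets, summed, come to 100.0 pbw; the stated basis being 100.0 pbw — a pure rounding effect).
Batch total: Σ batch = 102.3 pbw; LOI removed, Σ of batch·LOI: 2.253 pbw; yield = glass ÷ total batch = 97.80%.

Revised batch per 100.0 pbw glaze:
  Source A: 74.93 pbw
  Feed F: 1.684 pbw
  Stock C: 9.882 pbw
  Raw D: 11.55 pbw
  Source E: 4.208 pbw
Total batch = 102.3 pbw; LOI loss = 2.253 pbw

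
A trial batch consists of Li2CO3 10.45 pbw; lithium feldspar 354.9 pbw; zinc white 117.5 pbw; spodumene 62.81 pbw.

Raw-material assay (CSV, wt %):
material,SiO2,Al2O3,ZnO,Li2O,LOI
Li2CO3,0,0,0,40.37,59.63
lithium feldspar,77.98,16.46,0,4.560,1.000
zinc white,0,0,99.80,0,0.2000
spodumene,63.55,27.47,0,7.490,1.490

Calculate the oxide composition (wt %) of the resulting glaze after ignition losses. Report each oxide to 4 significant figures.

Glass mass = 534.7 pbw (batch 545.7 − LOI 10.95).
Composition: SiO2 59.22%, Al2O3 14.15%, ZnO 21.93%, Li2O 4.695%

All arithmetic holds full precision at all times. Mid-chain values appear (rounded to 4 significant figures) as written; every reported number is rounded once only; the derived quantities, including LOI, glass mass, the totals, the four compositions, yield, are carried from the batch weights on 534.7 pbw of glass at full float precision, precisely as stated by either problem or answer.
Delivered oxide masses:
  SiO2: 354.9·0.7798 + 62.81·0.6355 = 316.7 pbw
  Al2O3: 354.9·0.1646 + 62.81·0.2747 = 75.67 pbw
  ZnO: 117.5·0.9980 = 117.3 pbw
  Li2O: 10.45·0.4037 + 354.9·0.04560 + 62.81·0.07490 = 25.11 pbw
LOI: 10.45·0.5963 + 354.9·0.01000 + 117.5·0.002000 + 62.81·0.01490 = 10.95 pbw
Glass mass = batch − LOI = 545.7 − 10.95 = 534.7 pbw (equal to the oxide-mass sum)
each wt % is 100 × oxide ÷ glass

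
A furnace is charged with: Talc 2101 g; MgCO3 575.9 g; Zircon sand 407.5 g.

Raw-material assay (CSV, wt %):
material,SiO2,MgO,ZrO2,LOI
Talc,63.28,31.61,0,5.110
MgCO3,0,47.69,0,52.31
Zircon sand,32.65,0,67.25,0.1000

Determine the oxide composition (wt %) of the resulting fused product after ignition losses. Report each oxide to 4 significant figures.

The intermediate values are displayed (rounded to four significant digits) when written out. All internal work holds exact precision all the way through — a single rounding finalizes every reported result; all derived quantities (three oxide percentages, glass mass, LOI, the totals, the yield) are carried in exact precision from the weighed amounts at 2675 g of glass, as they appear in question or answer.
Delivered oxide masses:
  SiO2: 2101·0.6328 + 407.5·0.3265 = 1463 g
  MgO: 2101·0.3161 + 575.9·0.4769 = 938.8 g
  ZrO2: 407.5·0.6725 = 274.0 g
LOI: 2101·0.05110 + 575.9·0.5231 + 407.5·0.001000 = 409.0 g
Resulting glass, batch − LOI: 3084 − 409.0 = 2675 g (= Σ oxide masses)
wt %: oxide over glass, times 100

Glass mass = 2675 g (batch 3084 − LOI 409.0).
Composition: SiO2 54.67%, MgO 35.09%, ZrO2 10.24%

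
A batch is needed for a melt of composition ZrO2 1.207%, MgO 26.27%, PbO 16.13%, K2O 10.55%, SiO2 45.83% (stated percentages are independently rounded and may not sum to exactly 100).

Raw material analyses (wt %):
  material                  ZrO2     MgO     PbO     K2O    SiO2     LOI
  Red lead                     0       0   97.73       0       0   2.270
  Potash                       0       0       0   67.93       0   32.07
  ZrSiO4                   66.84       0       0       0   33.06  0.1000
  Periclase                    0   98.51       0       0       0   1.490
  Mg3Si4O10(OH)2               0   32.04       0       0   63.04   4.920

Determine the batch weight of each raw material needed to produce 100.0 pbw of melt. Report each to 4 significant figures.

Batch per 100.0 pbw melt:
  Red lead: 16.50 pbw
  Potash: 15.53 pbw
  ZrSiO4: 1.806 pbw
  Periclase: 3.330 pbw
  Mg3Si4O10(OH)2: 71.75 pbw
Total batch = 108.9 pbw; LOI loss = 8.937 pbw; yield = 91.80%

Intermediates are displayed rounded to four significant figures in the working. Every computation holds exact precision from first step to last; every reported number is rounded once only; all derived quantities are recomputed at exact precision (the five compositions, totals, LOI, yield, net glass mass) from the weighed amounts on 100.0 pbw of glass, exactly as printed in either problem or answer.
Oxide-by-oxide targets in 100.0 pbw melt:
  ZrO2: 1.207% × 100.0 = 1.207 pbw
  MgO: 26.27% × 100.0 = 26.27 pbw
  PbO: 16.13% × 100.0 = 16.13 pbw
  K2O: 10.55% × 100.0 = 10.55 pbw
  SiO2: 45.83% × 100.0 = 45.83 pbw
Sums-versus-targets review given the weights on record, against the basis in use (sum by sum, the targets are met exact up to rounding of places):
  ZrO2: 1.806·0.6684 = 1.207 pbw (target 1.207 pbw)
  MgO: 3.330·0.9851 + 71.75·0.3204 = 26.27 pbw (target 26.27 pbw)
  PbO: 16.50·0.9773 = 16.13 pbw (target 16.13 pbw)
  K2O: 15.53·0.6793 = 10.55 pbw (target 10.55 pbw)
  SiO2: 1.806·0.3306 + 71.75·0.6304 = 45.83 pbw (target 45.83 pbw)
Auditing the glass mass value: whole batch net of LOI = 99.98 pbw (the targets, summed, come to 99.99 pbw; with the basis standing at 100.0 pbw — differing by rounding only).
Batch total: Σ batch = 108.9 pbw; LOI loss = Σ batch·LOI = 8.937 pbw; the yield ratio, glass ÷ batch: 91.80%.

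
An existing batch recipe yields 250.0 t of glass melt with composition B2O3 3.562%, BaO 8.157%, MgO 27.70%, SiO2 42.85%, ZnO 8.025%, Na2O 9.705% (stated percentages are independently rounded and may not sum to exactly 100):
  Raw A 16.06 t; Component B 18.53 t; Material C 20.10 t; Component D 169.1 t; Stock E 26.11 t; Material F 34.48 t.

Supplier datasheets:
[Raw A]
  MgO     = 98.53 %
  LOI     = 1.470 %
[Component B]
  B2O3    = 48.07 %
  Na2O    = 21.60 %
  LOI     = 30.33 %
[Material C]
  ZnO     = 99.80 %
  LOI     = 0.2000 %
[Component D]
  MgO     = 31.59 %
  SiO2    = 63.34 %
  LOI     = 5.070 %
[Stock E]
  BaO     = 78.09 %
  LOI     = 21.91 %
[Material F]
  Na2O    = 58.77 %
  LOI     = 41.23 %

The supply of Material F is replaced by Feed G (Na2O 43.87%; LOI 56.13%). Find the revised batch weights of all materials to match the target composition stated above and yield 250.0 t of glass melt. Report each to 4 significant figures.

In-progress results are displayed, rounded to four significant digits, between the steps; every computation holds full float precision at each step. Each reported value is rounded exactly once — the derived quantities are computed starting from the weights for 250.0 t of glass in exact precision (net glass mass, six oxide percentages, ignition loss, totals, yield) as set out in the problem or answer text.
Oxide-by-oxide targets in 250.0 t glass melt:
  B2O3: 3.562% × 250.0 = 8.905 t
  BaO: 8.157% × 250.0 = 20.39 t
  MgO: 27.70% × 250.0 = 69.25 t
  SiO2: 42.85% × 250.0 = 107.1 t
  ZnO: 8.025% × 250.0 = 20.06 t
  Na2O: 9.705% × 250.0 = 24.26 t
Per-oxide balance check from the weights as reported, versus the basis set out (summed amounts equal target values inside rounding margins):
  B2O3: 18.53·0.4807 = 8.907 t (target 8.905 t)
  BaO: 26.11·0.7809 = 20.39 t (target 20.39 t)
  MgO: 16.06·0.9853 + 169.1·0.3159 = 69.24 t (target 69.25 t)
  SiO2: 169.1·0.6334 = 107.1 t (target 107.1 t)
  ZnO: 20.10·0.9980 = 20.06 t (target 20.06 t)
  Na2O: 18.53·0.2160 + 46.18·0.4387 = 24.26 t (target 24.26 t)
The glass-mass cross-check: total batch − LOI = 250.0 t (per-oxide target masses sum to 250.0 t; against the stated basis, 250.0 t — rounding explains the deltas).
Whole-batch sum: Σ batch = 296.1 t; ignition loss, Σ(batch × LOI) = 46.11 t; yield: glass divided by total = 84.43%.

Revised batch per 250.0 t glass melt:
  Raw A: 16.06 t
  Component B: 18.53 t
  Material C: 20.10 t
  Component D: 169.1 t
  Stock E: 26.11 t
  Feed G: 46.18 t
Total batch = 296.1 t; LOI loss = 46.11 t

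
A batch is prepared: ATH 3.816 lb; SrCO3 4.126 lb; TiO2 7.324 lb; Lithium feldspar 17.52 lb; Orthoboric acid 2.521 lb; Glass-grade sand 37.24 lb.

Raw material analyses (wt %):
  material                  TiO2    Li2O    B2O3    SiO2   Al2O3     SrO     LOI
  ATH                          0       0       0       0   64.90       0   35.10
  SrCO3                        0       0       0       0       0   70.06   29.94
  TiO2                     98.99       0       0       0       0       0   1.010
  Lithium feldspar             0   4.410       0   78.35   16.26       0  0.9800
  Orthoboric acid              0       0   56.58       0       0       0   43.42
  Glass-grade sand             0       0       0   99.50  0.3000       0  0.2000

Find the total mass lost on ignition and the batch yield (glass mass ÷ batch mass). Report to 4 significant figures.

LOI loss = 3.990 lb; glass = 68.56 lb; yield = 94.50%

All internal work holds exact precision through the solve; mid-chain values appear (rounded to four significant digits) alongside each step. A single rounding completes each reported figure — derived quantities, which include LOI, the totals, yield, glass mass, six oxide percentages, are carried at full precision, as they appear in the problem or answer text, starting from the weights per 68.56 lb of glass.
Loss on ignition, line by line:
  ATH: 3.816 × 0.3510 = 1.339 lb
  SrCO3: 4.126 × 0.2994 = 1.235 lb
  TiO2: 7.324 × 0.01010 = 0.07397 lb
  Lithium feldspar: 17.52 × 0.009800 = 0.1717 lb
  Orthoboric acid: 2.521 × 0.4342 = 1.095 lb
  Glass-grade sand: 37.24 × 0.002000 = 0.07448 lb
Total LOI = 3.990 lb
Glass = batch − LOI = 72.55 − 3.990 = 68.56 lb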